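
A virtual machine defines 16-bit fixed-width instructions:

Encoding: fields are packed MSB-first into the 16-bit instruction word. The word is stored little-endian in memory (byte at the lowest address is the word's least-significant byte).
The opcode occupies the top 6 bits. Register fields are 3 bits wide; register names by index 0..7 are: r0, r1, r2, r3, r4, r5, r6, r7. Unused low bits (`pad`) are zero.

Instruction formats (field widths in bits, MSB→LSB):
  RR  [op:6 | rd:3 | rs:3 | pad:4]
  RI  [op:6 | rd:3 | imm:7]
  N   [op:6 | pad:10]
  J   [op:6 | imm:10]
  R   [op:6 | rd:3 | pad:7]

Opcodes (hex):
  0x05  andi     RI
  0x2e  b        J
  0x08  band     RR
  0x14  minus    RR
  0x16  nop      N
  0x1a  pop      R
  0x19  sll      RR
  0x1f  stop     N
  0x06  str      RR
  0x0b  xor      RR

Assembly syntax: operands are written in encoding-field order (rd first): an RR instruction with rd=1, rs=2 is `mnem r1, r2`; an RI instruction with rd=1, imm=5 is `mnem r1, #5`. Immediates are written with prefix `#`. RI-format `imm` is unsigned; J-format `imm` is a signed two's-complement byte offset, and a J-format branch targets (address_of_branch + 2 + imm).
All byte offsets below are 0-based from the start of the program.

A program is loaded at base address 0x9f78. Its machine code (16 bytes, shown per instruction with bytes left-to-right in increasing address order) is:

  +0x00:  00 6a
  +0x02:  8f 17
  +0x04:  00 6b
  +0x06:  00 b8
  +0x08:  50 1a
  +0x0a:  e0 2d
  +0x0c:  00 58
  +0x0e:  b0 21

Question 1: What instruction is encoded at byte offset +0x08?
@+08  little-endian(50 1a) = 0x1a50
  opcode bits[15:10]=0x6: str/RR
  [9:7] rd=4 = r4
  [6:4] rs=5 = r5

str r4, r5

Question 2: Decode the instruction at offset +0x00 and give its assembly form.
pop r4

[00] 00 6a → 0x6a00
  op=0x6a00>>10=0x1a ⇒ pop (R)
  rd@[9:7]=0x4 ⇒ r4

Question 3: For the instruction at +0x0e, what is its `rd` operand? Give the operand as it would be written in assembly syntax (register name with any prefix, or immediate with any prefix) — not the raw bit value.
+0x0e: b0 21 ⇒ word 0x21b0 (little)
  opcode bits[15:10]=0x8: band/RR
  rd@[9:7]=0x3 ⇒ r3
  rs@[6:4]=0x3 ⇒ r3

r3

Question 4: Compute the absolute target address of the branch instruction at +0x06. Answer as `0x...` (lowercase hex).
0x9f80

[06] 00 b8 → 0xb800
  op=0xb800>>10=0x2e ⇒ b (J)
  [9:0] imm=0 = #0
  target = base 0x9f78 + off 0x06 + 2 + imm 0 = 0x9f80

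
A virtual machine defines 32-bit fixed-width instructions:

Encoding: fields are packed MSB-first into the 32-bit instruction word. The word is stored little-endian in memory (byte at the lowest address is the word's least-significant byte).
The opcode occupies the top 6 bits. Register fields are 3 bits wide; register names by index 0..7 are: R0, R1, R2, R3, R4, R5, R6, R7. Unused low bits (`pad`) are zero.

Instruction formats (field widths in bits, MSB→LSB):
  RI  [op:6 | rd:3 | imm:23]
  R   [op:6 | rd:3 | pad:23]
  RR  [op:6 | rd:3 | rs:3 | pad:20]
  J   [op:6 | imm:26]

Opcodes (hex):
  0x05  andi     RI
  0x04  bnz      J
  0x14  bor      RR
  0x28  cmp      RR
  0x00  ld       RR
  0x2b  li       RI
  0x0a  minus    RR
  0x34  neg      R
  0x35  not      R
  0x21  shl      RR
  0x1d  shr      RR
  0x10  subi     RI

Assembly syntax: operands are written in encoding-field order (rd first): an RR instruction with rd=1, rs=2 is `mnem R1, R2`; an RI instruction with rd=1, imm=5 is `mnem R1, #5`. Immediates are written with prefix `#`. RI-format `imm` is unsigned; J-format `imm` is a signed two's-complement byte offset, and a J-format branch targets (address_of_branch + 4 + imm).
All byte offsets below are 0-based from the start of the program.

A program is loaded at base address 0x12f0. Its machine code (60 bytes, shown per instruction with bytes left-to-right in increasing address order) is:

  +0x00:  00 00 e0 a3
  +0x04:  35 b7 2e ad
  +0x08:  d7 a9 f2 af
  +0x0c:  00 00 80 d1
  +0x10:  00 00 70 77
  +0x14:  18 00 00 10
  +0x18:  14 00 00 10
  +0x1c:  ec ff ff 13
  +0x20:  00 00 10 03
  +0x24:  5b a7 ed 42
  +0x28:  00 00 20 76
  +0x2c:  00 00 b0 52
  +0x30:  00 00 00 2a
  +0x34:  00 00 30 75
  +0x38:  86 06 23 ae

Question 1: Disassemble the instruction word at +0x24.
[24] 5b a7 ed 42 → 0x42eda75b
  opcode bits[31:26]=0x10: subi/RI
  rd: (w>>23)&0x7=0x5 → R5
  imm: (w>>0)&0x7fffff=0x6da75b → #7186267

subi R5, #7186267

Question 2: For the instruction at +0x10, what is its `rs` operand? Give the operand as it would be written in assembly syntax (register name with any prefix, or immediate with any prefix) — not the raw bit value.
off 0x10: read 00 00 70 77 as little → 0x77700000
  op=0x77700000>>26=0x1d ⇒ shr (RR)
  [25:23] rd=6 = R6
  [22:20] rs=7 = R7

R7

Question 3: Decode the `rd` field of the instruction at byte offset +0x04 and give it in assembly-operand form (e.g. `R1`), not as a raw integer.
R2

@+04  little-endian(35 b7 2e ad) = 0xad2eb735
  top 6b → 0x2b → li [RI]
  rd@[25:23]=0x2 ⇒ R2
  imm@[22:0]=0x2eb735 ⇒ #3061557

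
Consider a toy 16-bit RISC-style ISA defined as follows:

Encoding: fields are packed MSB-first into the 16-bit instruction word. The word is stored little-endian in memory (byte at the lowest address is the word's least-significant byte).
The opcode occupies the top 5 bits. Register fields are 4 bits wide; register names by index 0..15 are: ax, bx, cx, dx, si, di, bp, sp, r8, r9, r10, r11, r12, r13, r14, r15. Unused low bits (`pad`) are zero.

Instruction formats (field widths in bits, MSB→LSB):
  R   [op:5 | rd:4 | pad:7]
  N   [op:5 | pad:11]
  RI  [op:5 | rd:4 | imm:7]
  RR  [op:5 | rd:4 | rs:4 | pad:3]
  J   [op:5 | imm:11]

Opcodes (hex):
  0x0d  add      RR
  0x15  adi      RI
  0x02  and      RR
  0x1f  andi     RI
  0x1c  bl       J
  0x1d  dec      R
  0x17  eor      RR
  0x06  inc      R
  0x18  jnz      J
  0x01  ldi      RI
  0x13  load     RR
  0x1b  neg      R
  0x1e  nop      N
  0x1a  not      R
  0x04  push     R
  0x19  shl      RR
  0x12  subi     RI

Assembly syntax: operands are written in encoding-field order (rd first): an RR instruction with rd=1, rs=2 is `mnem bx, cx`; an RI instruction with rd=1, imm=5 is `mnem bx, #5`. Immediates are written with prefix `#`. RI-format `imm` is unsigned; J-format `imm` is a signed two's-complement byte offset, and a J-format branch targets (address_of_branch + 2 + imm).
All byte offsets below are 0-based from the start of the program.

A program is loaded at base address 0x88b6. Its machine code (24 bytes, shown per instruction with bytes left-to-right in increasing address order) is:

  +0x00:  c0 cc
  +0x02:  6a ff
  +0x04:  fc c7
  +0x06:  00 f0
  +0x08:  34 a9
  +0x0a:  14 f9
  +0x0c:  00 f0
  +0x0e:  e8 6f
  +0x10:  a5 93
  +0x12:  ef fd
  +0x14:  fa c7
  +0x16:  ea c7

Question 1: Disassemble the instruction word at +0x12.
[12] ef fd → 0xfdef
  top 5b → 0x1f → andi [RI]
  rd@[10:7]=0xb ⇒ r11
  imm@[6:0]=0x6f ⇒ #111

andi r11, #111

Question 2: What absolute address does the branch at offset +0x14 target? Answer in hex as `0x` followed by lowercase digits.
0x88c6

[14] fa c7 → 0xc7fa
  opcode bits[15:11]=0x18: jnz/J
  imm@[10:0]=0x7fa (s11→-6) ⇒ #-6
  target = base 0x88b6 + off 0x14 + 2 + imm -6 = 0x88c6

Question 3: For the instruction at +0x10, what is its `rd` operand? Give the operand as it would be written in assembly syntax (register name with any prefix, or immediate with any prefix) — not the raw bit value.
off 0x10: read a5 93 as little → 0x93a5
  opcode bits[15:11]=0x12: subi/RI
  rd: (w>>7)&0xf=0x7 → sp
  imm: (w>>0)&0x7f=0x25 → #37

sp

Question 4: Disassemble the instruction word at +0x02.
+0x02: 6a ff ⇒ word 0xff6a (little)
  opcode bits[15:11]=0x1f: andi/RI
  rd@[10:7]=0xe ⇒ r14
  imm@[6:0]=0x6a ⇒ #106

andi r14, #106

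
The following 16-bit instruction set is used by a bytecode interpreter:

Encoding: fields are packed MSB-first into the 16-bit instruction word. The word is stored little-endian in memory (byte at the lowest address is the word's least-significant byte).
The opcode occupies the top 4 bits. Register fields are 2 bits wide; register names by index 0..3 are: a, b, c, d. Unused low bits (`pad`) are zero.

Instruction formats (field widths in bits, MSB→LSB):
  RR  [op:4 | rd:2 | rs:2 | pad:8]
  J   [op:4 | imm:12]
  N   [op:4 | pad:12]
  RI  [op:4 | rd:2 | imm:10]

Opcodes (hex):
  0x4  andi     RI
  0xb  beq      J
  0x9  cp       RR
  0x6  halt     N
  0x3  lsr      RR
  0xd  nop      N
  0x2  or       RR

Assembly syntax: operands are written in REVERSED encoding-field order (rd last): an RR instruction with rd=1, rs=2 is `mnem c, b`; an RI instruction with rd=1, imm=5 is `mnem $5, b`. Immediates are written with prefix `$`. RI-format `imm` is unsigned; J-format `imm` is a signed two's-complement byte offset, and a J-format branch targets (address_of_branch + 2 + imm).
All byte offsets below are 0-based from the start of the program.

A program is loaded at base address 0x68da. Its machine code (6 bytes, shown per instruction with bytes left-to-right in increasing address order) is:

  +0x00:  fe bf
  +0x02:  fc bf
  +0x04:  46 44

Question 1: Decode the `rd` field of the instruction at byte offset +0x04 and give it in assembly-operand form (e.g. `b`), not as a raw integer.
b

@+04  little-endian(46 44) = 0x4446
  top 4b → 0x4 → andi [RI]
  rd: (w>>10)&0x3=0x1 → b
  imm: (w>>0)&0x3ff=0x46 → $70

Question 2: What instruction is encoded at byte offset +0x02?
@+02  little-endian(fc bf) = 0xbffc
  top 4b → 0xb → beq [J]
  [11:0] imm=4092 (s12→-4) = $-4

beq $-4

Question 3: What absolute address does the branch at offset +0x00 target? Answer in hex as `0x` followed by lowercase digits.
0x68da

off 0x00: read fe bf as little → 0xbffe
  op=0xbffe>>12=0xb ⇒ beq (J)
  imm: (w>>0)&0xfff=0xffe (s12→-2) → $-2
  target = base 0x68da + off 0x00 + 2 + imm -2 = 0x68da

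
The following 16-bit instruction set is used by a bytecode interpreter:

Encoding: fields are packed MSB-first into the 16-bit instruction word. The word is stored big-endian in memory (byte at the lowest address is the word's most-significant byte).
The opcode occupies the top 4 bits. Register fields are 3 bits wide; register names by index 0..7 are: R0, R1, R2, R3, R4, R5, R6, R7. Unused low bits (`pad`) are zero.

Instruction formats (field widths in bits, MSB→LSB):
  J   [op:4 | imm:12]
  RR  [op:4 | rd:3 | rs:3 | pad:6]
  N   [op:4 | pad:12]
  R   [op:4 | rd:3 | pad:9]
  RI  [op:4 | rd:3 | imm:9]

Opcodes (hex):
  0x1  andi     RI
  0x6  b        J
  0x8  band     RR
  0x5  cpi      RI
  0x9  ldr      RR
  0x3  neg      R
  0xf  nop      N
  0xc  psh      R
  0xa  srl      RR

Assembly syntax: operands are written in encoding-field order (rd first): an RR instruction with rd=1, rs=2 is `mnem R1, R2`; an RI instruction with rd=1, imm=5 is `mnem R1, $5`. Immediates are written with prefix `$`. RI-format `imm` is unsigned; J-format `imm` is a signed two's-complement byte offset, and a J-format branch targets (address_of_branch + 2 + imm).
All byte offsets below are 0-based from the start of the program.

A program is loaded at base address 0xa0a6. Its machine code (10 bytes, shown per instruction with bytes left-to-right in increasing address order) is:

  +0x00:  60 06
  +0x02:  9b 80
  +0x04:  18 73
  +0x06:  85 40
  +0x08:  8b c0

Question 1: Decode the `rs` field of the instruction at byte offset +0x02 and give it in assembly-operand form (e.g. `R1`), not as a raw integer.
R6

+0x02: 9b 80 ⇒ word 0x9b80 (big)
  op=0x9b80>>12=0x9 ⇒ ldr (RR)
  [11:9] rd=5 = R5
  [8:6] rs=6 = R6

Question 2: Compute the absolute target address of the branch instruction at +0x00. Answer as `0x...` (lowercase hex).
+0x00: 60 06 ⇒ word 0x6006 (big)
  opcode bits[15:12]=0x6: b/J
  imm@[11:0]=0x6 ⇒ $6
  target = base 0xa0a6 + off 0x00 + 2 + imm 6 = 0xa0ae

0xa0ae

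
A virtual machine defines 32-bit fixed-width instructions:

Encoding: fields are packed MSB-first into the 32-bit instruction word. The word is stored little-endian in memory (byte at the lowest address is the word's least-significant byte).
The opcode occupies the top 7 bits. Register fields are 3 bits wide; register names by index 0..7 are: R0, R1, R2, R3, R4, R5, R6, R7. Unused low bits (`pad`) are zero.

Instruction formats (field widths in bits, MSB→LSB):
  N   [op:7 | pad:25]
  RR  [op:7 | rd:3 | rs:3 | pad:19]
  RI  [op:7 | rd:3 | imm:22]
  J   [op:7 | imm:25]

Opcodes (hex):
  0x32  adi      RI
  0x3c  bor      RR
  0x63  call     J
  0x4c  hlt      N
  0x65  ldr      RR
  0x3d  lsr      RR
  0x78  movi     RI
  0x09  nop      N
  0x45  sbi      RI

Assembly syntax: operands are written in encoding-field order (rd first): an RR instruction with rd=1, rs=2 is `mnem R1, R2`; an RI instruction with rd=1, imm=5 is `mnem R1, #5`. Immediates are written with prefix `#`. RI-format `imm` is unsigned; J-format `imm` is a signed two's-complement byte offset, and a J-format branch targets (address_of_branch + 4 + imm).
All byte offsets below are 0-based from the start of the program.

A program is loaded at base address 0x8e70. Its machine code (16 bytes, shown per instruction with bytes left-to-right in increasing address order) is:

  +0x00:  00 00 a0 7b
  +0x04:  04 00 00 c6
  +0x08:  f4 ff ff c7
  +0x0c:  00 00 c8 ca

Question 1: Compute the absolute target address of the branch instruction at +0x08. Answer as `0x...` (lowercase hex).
off 0x08: read f4 ff ff c7 as little → 0xc7fffff4
  op=0xc7fffff4>>25=0x63 ⇒ call (J)
  imm@[24:0]=0x1fffff4 (s25→-12) ⇒ #-12
  target = base 0x8e70 + off 0x08 + 4 + imm -12 = 0x8e70

0x8e70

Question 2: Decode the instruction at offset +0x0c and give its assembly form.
ldr R3, R1

@+0c  little-endian(00 00 c8 ca) = 0xcac80000
  op=0xcac80000>>25=0x65 ⇒ ldr (RR)
  [24:22] rd=3 = R3
  [21:19] rs=1 = R1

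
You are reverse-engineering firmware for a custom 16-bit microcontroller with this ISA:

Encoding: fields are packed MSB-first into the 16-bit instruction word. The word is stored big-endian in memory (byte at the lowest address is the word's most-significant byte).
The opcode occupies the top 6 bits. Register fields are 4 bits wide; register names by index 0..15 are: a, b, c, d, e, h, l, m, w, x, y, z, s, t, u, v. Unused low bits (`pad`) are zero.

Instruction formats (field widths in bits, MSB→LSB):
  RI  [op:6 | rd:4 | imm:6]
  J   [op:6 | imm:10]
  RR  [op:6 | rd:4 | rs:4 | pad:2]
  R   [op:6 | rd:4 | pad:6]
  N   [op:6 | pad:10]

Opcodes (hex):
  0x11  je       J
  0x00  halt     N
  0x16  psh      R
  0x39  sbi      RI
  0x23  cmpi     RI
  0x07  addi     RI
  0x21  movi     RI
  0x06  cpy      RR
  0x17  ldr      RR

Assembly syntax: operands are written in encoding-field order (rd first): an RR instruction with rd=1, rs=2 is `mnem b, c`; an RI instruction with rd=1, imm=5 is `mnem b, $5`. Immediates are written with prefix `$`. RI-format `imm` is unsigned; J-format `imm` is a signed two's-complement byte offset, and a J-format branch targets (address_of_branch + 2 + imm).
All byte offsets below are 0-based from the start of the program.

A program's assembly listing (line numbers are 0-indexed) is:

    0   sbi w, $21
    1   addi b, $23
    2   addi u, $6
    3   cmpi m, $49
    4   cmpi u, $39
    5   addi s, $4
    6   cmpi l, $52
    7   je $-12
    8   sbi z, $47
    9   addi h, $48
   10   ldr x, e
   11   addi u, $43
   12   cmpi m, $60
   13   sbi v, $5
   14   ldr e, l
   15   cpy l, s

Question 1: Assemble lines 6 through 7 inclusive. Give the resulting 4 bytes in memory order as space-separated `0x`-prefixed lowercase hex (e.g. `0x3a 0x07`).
L6: cmpi op=0x23:6|rd=6:4|imm=52:6 ⇒ 0x8db4 ⇒ big 8d b4
L7: je op=0x11:6|imm=-12:10 ⇒ 0x47f4 ⇒ big 47 f4

0x8d 0xb4 0x47 0xf4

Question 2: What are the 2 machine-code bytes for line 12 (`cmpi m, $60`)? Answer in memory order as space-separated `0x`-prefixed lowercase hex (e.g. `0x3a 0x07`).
0x8d 0xfc

L12: cmpi op=0x23:6|rd=7:4|imm=60:6 ⇒ 0x8dfc ⇒ big 8d fc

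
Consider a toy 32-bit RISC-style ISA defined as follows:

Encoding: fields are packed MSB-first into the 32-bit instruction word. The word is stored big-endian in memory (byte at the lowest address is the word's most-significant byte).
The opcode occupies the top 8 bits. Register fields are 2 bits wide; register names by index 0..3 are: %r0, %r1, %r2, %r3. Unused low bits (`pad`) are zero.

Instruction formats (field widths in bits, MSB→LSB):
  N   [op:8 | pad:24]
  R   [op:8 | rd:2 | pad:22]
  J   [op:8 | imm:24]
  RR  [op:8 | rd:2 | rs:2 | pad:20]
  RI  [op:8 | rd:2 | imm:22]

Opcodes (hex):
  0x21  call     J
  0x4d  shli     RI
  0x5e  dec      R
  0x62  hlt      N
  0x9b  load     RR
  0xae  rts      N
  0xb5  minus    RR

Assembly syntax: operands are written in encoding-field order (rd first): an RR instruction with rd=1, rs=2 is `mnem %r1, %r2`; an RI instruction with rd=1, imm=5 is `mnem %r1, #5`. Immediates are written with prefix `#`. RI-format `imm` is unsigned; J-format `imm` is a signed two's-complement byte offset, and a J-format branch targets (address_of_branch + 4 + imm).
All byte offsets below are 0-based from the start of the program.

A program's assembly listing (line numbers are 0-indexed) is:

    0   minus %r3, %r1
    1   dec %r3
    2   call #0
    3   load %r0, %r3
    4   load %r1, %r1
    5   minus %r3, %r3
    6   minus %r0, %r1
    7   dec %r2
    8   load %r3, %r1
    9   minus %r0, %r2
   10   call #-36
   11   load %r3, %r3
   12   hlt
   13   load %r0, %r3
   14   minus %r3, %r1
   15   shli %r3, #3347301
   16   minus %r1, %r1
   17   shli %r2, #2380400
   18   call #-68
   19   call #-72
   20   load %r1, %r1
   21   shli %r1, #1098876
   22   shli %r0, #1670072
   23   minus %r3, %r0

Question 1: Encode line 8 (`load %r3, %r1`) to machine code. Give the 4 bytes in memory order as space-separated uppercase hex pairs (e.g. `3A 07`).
L8: load op=0x9b:8|rd=3:2|rs=1:2|pad=0:20 ⇒ 0x9bd00000 ⇒ big 9b d0 00 00

9B D0 00 00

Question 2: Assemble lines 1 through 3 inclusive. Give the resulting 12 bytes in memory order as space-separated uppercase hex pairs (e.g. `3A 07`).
L1: dec op=0x5e:8|rd=3:2|pad=0:22 ⇒ 0x5ec00000 ⇒ big 5e c0 00 00
L2: call op=0x21:8|imm=0:24 ⇒ 0x21000000 ⇒ big 21 00 00 00
L3: load op=0x9b:8|rd=0:2|rs=3:2|pad=0:20 ⇒ 0x9b300000 ⇒ big 9b 30 00 00

5E C0 00 00 21 00 00 00 9B 30 00 00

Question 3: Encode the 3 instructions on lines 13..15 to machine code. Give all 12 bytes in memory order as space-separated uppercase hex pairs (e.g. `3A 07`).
13. load fields op=0x9b:8|rd=0:2|rs=3:2|pad=0:20 → word 9b300000h → 9b 30 00 00
14. minus fields op=0xb5:8|rd=3:2|rs=1:2|pad=0:20 → word b5d00000h → b5 d0 00 00
15. shli fields op=0x4d:8|rd=3:2|imm=3347301:22 → word 4df31365h → 4d f3 13 65

9B 30 00 00 B5 D0 00 00 4D F3 13 65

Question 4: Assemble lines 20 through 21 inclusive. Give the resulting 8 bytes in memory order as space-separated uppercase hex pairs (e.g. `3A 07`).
20. load fields op=0x9b:8|rd=1:2|rs=1:2|pad=0:20 → word 9b500000h → 9b 50 00 00
21. shli fields op=0x4d:8|rd=1:2|imm=1098876:22 → word 4d50c47ch → 4d 50 c4 7c

9B 50 00 00 4D 50 C4 7C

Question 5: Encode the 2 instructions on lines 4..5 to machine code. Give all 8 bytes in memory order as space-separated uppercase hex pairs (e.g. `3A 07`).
9B 50 00 00 B5 F0 00 00

L4: load op=0x9b:8|rd=1:2|rs=1:2|pad=0:20 ⇒ 0x9b500000 ⇒ big 9b 50 00 00
L5: minus op=0xb5:8|rd=3:2|rs=3:2|pad=0:20 ⇒ 0xb5f00000 ⇒ big b5 f0 00 00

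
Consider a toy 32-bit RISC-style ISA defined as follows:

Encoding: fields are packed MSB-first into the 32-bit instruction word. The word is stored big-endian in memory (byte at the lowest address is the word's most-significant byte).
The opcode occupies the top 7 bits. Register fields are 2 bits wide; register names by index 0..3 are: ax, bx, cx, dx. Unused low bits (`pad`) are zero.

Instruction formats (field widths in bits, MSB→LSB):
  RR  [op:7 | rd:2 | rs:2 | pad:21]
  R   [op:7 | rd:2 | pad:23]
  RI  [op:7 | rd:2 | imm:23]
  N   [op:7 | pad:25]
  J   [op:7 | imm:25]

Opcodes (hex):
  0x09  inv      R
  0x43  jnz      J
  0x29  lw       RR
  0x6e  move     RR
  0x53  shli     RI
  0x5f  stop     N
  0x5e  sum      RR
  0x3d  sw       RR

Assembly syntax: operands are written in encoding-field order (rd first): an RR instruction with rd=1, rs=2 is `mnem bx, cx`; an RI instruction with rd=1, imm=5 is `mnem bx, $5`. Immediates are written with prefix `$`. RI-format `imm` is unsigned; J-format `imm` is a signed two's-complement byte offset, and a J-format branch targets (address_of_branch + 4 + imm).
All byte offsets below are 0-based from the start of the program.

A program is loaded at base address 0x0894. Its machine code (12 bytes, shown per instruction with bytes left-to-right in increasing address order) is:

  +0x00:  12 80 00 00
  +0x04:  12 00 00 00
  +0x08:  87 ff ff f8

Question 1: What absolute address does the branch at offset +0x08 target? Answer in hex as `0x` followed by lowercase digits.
@+08  big-endian(87 ff ff f8) = 0x87fffff8
  top 7b → 0x43 → jnz [J]
  imm: (w>>0)&0x1ffffff=0x1fffff8 (s25→-8) → $-8
  target = base 0x0894 + off 0x08 + 4 + imm -8 = 0x0898

0x0898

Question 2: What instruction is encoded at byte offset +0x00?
off 0x00: read 12 80 00 00 as big → 0x12800000
  top 7b → 0x9 → inv [R]
  rd: (w>>23)&0x3=0x1 → bx

inv bx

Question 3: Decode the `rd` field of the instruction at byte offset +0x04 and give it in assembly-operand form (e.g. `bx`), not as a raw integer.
ax

[04] 12 00 00 00 → 0x12000000
  op=0x12000000>>25=0x9 ⇒ inv (R)
  rd@[24:23]=0x0 ⇒ ax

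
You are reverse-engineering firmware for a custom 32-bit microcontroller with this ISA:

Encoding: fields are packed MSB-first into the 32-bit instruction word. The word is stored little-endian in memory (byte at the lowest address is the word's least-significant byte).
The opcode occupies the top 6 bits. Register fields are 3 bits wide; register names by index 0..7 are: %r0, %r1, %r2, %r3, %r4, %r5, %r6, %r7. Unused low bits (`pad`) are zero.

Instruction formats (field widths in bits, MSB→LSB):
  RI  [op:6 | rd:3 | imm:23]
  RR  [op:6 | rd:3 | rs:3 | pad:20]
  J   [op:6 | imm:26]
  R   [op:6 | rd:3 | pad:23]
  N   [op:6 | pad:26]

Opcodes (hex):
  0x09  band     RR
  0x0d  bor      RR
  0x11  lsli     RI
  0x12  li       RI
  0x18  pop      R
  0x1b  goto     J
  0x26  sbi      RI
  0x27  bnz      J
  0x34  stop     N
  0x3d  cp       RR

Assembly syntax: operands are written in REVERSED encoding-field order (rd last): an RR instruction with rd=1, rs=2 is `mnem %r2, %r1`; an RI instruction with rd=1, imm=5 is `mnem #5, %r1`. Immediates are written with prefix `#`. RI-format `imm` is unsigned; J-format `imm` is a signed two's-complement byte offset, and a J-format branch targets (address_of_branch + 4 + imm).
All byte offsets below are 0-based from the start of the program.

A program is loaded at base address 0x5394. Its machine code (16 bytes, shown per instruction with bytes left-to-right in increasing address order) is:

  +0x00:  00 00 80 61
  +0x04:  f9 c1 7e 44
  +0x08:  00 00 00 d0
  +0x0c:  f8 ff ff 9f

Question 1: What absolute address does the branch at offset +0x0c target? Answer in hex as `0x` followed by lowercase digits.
+0x0c: f8 ff ff 9f ⇒ word 0x9ffffff8 (little)
  opcode bits[31:26]=0x27: bnz/J
  imm@[25:0]=0x3fffff8 (s26→-8) ⇒ #-8
  target = base 0x5394 + off 0x0c + 4 + imm -8 = 0x539c

0x539c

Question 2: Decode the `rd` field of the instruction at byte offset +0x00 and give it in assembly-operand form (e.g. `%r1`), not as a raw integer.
%r3

[00] 00 00 80 61 → 0x61800000
  opcode bits[31:26]=0x18: pop/R
  rd: (w>>23)&0x7=0x3 → %r3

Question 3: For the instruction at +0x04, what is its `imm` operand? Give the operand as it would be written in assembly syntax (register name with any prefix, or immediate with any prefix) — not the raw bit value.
off 0x04: read f9 c1 7e 44 as little → 0x447ec1f9
  opcode bits[31:26]=0x11: lsli/RI
  rd@[25:23]=0x0 ⇒ %r0
  imm@[22:0]=0x7ec1f9 ⇒ #8307193

#8307193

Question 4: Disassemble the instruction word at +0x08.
off 0x08: read 00 00 00 d0 as little → 0xd0000000
  top 6b → 0x34 → stop [N]

stop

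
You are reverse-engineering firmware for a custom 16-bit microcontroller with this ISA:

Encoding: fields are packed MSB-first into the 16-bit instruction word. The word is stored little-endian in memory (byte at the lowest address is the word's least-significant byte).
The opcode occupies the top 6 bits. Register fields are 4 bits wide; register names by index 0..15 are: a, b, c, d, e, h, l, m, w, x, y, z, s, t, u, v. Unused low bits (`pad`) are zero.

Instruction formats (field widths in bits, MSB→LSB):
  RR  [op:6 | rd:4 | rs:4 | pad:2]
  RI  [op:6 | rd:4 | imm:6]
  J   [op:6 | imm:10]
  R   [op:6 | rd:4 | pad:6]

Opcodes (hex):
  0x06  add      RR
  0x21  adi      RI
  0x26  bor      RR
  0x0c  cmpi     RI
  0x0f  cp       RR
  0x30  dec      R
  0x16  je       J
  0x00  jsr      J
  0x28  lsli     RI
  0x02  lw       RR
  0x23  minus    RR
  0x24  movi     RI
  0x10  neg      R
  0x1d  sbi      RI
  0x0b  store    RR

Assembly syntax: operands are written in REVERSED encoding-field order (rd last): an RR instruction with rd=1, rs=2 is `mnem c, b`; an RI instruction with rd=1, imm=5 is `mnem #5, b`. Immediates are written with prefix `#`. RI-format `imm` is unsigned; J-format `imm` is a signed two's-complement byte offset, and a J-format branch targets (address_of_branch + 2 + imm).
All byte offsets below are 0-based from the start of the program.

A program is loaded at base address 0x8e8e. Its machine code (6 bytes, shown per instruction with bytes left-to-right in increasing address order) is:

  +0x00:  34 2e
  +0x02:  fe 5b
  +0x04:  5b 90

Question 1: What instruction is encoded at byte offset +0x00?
store t, w

+0x00: 34 2e ⇒ word 0x2e34 (little)
  op=0x2e34>>10=0xb ⇒ store (RR)
  rd: (w>>6)&0xf=0x8 → w
  rs: (w>>2)&0xf=0xd → t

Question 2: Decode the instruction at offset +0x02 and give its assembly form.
@+02  little-endian(fe 5b) = 0x5bfe
  top 6b → 0x16 → je [J]
  imm: (w>>0)&0x3ff=0x3fe (s10→-2) → #-2

je #-2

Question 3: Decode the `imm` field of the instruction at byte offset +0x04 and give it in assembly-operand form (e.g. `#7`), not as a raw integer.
[04] 5b 90 → 0x905b
  top 6b → 0x24 → movi [RI]
  rd: (w>>6)&0xf=0x1 → b
  imm: (w>>0)&0x3f=0x1b → #27

#27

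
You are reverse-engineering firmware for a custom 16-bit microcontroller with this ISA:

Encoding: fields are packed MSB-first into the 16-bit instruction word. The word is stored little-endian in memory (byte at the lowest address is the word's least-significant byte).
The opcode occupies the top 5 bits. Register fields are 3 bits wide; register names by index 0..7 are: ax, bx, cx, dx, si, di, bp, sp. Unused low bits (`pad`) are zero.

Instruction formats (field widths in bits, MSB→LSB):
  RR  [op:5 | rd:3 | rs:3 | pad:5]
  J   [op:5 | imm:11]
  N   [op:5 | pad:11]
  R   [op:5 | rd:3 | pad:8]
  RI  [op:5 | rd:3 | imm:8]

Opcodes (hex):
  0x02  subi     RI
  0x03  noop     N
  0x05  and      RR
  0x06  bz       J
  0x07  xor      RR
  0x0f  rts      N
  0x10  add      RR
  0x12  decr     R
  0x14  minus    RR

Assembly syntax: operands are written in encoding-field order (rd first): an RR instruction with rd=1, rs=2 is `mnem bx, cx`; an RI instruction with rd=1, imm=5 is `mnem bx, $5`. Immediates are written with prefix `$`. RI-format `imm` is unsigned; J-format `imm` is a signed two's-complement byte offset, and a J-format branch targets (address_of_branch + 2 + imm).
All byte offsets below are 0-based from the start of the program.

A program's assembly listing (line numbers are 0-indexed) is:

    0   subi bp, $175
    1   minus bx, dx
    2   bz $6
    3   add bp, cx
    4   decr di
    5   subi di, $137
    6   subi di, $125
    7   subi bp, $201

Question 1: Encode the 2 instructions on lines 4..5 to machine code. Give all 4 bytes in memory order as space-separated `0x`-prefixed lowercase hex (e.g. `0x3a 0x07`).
0x00 0x95 0x89 0x15

4. decr fields op=0x12:5|rd=5:3|pad=0:8 → word 9500h → 00 95
5. subi fields op=0x2:5|rd=5:3|imm=137:8 → word 1589h → 89 15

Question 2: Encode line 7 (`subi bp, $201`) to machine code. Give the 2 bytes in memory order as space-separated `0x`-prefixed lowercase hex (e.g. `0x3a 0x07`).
L7: subi op=0x2:5|rd=6:3|imm=201:8 ⇒ 0x16c9 ⇒ little c9 16

0xc9 0x16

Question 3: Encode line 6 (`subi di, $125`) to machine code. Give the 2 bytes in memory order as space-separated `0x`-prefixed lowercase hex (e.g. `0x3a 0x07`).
line 6 (subi): pack op=0x2:5|rd=5:3|imm=125:8 = 0x157d; little→ 7d 15

0x7d 0x15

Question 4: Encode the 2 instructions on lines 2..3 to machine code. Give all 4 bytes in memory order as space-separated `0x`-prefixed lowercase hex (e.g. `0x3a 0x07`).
line 2 (bz): pack op=0x6:5|imm=6:11 = 0x3006; little→ 06 30
line 3 (add): pack op=0x10:5|rd=6:3|rs=2:3|pad=0:5 = 0x8640; little→ 40 86

0x06 0x30 0x40 0x86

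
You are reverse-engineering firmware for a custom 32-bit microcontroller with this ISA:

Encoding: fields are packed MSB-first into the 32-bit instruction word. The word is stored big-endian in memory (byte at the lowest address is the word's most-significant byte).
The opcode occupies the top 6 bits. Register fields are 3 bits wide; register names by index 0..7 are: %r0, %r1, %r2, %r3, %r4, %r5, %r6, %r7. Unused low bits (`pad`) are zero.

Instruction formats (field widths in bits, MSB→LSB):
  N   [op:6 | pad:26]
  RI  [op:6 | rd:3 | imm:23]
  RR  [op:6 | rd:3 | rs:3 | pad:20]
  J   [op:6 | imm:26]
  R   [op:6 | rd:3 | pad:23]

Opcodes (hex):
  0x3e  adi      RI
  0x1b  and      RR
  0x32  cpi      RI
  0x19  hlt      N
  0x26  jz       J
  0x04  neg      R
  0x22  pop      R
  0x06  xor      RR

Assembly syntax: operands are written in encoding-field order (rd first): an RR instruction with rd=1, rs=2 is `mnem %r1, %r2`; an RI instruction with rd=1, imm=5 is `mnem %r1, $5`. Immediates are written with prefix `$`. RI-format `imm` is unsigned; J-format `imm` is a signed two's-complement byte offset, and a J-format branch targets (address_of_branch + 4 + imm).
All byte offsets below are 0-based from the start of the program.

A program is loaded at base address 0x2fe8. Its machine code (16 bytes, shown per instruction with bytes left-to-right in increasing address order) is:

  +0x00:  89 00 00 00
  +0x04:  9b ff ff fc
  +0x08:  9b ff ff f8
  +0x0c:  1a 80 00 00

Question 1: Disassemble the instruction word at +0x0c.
xor %r5, %r0

+0x0c: 1a 80 00 00 ⇒ word 0x1a800000 (big)
  top 6b → 0x6 → xor [RR]
  rd: (w>>23)&0x7=0x5 → %r5
  rs: (w>>20)&0x7=0x0 → %r0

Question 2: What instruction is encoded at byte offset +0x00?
off 0x00: read 89 00 00 00 as big → 0x89000000
  top 6b → 0x22 → pop [R]
  rd@[25:23]=0x2 ⇒ %r2

pop %r2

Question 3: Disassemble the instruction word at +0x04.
jz $-4

[04] 9b ff ff fc → 0x9bfffffc
  opcode bits[31:26]=0x26: jz/J
  imm: (w>>0)&0x3ffffff=0x3fffffc (s26→-4) → $-4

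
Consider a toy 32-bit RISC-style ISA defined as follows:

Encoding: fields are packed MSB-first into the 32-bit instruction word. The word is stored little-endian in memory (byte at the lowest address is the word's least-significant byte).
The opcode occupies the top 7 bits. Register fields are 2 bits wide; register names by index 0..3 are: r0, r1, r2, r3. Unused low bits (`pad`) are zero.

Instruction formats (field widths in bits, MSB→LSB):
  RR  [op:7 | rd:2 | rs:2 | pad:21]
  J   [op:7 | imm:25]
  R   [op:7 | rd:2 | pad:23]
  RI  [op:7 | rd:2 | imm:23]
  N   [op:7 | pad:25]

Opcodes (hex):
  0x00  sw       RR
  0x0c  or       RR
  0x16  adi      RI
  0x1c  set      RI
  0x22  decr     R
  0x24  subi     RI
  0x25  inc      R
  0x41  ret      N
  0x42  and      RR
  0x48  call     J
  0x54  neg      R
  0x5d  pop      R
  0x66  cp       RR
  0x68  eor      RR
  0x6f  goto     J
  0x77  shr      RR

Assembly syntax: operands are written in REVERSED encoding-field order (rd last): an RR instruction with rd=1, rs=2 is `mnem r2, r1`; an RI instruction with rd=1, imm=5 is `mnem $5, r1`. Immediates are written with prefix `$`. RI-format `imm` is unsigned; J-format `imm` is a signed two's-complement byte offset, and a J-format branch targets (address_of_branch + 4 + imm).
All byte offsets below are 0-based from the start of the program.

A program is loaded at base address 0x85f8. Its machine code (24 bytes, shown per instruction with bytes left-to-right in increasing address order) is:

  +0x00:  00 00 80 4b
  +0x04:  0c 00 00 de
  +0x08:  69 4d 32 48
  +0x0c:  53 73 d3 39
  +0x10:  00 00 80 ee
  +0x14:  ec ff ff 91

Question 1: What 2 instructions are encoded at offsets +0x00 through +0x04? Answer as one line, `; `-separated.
inc r3; goto $12

@+00  little-endian(00 00 80 4b) = 0x4b800000
  opcode bits[31:25]=0x25: inc/R
  [24:23] rd=3 = r3
@+04  little-endian(0c 00 00 de) = 0xde00000c
  opcode bits[31:25]=0x6f: goto/J
  [24:0] imm=12 = $12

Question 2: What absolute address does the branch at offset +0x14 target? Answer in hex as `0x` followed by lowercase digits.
0x85fc

[14] ec ff ff 91 → 0x91ffffec
  opcode bits[31:25]=0x48: call/J
  [24:0] imm=33554412 (s25→-20) = $-20
  target = base 0x85f8 + off 0x14 + 4 + imm -20 = 0x85fc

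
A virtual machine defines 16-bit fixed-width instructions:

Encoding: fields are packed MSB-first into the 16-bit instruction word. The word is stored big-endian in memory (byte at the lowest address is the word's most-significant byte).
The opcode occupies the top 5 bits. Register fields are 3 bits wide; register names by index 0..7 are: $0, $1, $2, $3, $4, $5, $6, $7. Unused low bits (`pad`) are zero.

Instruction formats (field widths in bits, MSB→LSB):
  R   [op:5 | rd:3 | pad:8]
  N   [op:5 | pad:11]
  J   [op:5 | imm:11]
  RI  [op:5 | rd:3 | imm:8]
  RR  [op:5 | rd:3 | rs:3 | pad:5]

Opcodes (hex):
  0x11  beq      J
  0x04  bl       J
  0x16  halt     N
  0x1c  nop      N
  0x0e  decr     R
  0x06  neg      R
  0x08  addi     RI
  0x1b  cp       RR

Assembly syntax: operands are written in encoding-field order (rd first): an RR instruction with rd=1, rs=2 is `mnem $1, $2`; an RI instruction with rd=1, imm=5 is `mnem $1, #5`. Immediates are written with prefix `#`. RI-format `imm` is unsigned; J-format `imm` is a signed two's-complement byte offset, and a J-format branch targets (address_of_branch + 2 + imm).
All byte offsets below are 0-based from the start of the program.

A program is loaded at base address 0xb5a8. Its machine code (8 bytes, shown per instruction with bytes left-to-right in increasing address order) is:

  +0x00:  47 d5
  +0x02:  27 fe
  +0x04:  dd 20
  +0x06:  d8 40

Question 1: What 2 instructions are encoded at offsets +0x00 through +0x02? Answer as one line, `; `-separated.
addi $7, #213; bl #-2

@+00  big-endian(47 d5) = 0x47d5
  opcode bits[15:11]=0x8: addi/RI
  rd: (w>>8)&0x7=0x7 → $7
  imm: (w>>0)&0xff=0xd5 → #213
@+02  big-endian(27 fe) = 0x27fe
  opcode bits[15:11]=0x4: bl/J
  imm: (w>>0)&0x7ff=0x7fe (s11→-2) → #-2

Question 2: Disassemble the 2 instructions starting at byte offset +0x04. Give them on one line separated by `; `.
cp $5, $1; cp $0, $2

@+04  big-endian(dd 20) = 0xdd20
  opcode bits[15:11]=0x1b: cp/RR
  rd: (w>>8)&0x7=0x5 → $5
  rs: (w>>5)&0x7=0x1 → $1
@+06  big-endian(d8 40) = 0xd840
  opcode bits[15:11]=0x1b: cp/RR
  rd: (w>>8)&0x7=0x0 → $0
  rs: (w>>5)&0x7=0x2 → $2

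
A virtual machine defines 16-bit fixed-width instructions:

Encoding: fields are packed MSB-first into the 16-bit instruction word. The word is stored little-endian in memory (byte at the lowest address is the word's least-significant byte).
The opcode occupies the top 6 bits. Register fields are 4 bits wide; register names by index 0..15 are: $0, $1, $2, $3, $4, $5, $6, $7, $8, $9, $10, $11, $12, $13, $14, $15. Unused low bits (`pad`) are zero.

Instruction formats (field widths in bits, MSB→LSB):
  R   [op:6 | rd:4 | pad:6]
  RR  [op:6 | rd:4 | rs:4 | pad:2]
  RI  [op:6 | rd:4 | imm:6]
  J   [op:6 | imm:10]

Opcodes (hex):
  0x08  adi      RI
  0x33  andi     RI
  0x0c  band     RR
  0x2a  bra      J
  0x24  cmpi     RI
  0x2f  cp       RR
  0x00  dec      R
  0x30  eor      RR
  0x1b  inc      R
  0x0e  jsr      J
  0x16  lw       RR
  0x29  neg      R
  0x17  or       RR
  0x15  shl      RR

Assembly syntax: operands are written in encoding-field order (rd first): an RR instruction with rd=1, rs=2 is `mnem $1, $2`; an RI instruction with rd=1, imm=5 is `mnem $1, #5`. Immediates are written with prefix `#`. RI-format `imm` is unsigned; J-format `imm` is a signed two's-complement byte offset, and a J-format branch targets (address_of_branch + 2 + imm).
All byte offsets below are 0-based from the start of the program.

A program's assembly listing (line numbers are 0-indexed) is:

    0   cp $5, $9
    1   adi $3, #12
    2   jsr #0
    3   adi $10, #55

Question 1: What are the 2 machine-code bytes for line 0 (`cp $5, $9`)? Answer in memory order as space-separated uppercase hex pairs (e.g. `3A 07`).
0. cp fields op=0x2f:6|rd=5:4|rs=9:4|pad=0:2 → word bd64h → 64 bd

64 BD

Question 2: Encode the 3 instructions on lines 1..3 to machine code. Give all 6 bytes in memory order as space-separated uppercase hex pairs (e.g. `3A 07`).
CC 20 00 38 B7 22

L1: adi op=0x8:6|rd=3:4|imm=12:6 ⇒ 0x20cc ⇒ little cc 20
L2: jsr op=0xe:6|imm=0:10 ⇒ 0x3800 ⇒ little 00 38
L3: adi op=0x8:6|rd=10:4|imm=55:6 ⇒ 0x22b7 ⇒ little b7 22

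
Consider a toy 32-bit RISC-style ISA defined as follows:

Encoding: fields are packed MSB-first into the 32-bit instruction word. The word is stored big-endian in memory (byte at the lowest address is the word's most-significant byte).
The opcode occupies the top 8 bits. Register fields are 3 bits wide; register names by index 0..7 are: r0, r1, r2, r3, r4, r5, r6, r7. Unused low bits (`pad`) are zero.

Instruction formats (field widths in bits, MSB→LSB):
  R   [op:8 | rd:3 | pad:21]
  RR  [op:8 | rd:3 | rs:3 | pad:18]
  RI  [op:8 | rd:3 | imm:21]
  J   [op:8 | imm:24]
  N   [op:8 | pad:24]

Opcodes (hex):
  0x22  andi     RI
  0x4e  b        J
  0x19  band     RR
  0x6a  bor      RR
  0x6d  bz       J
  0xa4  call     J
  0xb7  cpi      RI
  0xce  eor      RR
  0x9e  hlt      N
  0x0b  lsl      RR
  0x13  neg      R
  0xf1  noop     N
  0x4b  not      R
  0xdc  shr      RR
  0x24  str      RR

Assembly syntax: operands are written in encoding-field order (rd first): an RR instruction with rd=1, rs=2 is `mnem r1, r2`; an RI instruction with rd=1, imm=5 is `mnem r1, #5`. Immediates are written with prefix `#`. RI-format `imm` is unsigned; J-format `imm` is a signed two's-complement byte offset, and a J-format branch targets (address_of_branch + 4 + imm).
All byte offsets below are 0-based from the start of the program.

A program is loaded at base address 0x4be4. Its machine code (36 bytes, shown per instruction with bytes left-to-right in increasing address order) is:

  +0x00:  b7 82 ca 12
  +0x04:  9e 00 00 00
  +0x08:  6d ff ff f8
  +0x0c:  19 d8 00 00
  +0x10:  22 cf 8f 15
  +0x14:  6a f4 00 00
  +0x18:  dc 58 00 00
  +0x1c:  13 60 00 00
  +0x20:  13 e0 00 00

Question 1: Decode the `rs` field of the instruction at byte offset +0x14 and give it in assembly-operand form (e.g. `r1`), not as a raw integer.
[14] 6a f4 00 00 → 0x6af40000
  opcode bits[31:24]=0x6a: bor/RR
  rd@[23:21]=0x7 ⇒ r7
  rs@[20:18]=0x5 ⇒ r5

r5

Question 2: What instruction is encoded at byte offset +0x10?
@+10  big-endian(22 cf 8f 15) = 0x22cf8f15
  top 8b → 0x22 → andi [RI]
  rd: (w>>21)&0x7=0x6 → r6
  imm: (w>>0)&0x1fffff=0xf8f15 → #1019669

andi r6, #1019669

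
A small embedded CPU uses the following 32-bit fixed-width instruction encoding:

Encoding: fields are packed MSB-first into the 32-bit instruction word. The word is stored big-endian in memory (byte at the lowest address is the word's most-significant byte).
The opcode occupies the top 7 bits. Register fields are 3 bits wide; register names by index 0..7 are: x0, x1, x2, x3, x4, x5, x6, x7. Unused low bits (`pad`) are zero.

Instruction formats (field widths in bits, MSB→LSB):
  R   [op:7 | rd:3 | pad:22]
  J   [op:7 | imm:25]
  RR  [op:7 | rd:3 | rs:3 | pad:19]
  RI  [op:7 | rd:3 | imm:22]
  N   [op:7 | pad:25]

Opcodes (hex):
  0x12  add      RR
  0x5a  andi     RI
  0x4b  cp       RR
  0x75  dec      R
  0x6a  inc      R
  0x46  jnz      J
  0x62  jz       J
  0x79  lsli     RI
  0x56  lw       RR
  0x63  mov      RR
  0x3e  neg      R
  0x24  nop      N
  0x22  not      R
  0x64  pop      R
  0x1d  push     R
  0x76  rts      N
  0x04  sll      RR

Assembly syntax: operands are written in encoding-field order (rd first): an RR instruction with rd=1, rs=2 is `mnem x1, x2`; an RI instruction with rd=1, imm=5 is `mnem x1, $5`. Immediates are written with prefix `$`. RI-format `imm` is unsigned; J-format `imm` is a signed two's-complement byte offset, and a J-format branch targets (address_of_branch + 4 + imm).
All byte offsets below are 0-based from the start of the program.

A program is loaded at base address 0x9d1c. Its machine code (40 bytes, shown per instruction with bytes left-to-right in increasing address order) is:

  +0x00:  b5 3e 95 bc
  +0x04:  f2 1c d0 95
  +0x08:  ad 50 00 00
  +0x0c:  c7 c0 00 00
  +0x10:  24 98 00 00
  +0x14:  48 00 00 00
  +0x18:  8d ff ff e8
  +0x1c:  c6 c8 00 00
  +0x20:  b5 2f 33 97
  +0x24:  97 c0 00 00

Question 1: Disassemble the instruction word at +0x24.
+0x24: 97 c0 00 00 ⇒ word 0x97c00000 (big)
  op=0x97c00000>>25=0x4b ⇒ cp (RR)
  rd@[24:22]=0x7 ⇒ x7
  rs@[21:19]=0x0 ⇒ x0

cp x7, x0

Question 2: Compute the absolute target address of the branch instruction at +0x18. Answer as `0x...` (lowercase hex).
0x9d20

off 0x18: read 8d ff ff e8 as big → 0x8dffffe8
  top 7b → 0x46 → jnz [J]
  [24:0] imm=33554408 (s25→-24) = $-24
  target = base 0x9d1c + off 0x18 + 4 + imm -24 = 0x9d20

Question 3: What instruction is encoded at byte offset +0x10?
[10] 24 98 00 00 → 0x24980000
  opcode bits[31:25]=0x12: add/RR
  [24:22] rd=2 = x2
  [21:19] rs=3 = x3

add x2, x3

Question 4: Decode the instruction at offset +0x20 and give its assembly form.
andi x4, $3093399

[20] b5 2f 33 97 → 0xb52f3397
  opcode bits[31:25]=0x5a: andi/RI
  [24:22] rd=4 = x4
  [21:0] imm=3093399 = $3093399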